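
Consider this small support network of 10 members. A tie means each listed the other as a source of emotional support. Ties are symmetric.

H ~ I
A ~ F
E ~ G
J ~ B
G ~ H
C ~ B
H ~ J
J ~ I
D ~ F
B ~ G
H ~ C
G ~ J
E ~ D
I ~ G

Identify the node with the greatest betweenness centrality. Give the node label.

G

Unnormalized betweenness of each node: A:0, B:3, C:1/3, D:14, E:18, F:8, G:125/6, H:4, I:0, J:5/6.
G has the largest value, 125/6, making it the main broker — the node through which the most shortest paths run.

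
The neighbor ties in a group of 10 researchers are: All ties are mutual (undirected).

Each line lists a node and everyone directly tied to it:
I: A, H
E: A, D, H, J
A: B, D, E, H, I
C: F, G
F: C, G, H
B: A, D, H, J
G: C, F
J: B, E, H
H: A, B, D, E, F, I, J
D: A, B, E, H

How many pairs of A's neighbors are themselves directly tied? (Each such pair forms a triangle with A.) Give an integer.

6

A's neighbors: B, D, E, H, and I.
Neighbor pairs that are themselves tied: A–B–D; A–B–H; A–D–E; A–D–H; A–E–H; A–H–I. Each forms one triangle with A, for 6 in total.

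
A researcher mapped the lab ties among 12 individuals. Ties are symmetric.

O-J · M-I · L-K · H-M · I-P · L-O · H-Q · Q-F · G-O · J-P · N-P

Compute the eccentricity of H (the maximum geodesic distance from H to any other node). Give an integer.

7

Distances from H: F:2, G:6, I:2, J:4, K:7, L:6, M:1, N:4, O:5, P:3, Q:1.
The largest is 7 (to K), so the eccentricity of H is 7.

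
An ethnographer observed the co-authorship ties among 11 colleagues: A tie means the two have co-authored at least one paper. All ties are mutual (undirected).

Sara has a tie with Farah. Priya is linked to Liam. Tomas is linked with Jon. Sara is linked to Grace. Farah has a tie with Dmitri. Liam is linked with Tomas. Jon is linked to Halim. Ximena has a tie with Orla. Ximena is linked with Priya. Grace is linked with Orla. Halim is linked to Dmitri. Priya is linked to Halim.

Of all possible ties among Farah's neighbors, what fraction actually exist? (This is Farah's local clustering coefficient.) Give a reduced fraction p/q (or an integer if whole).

Farah's neighbors: Dmitri and Sara (k = 2).
Possible neighbor pairs: C(2,2) = 1. Edges among them: none → e = 0.
Clustering(Farah) = 0/1.

0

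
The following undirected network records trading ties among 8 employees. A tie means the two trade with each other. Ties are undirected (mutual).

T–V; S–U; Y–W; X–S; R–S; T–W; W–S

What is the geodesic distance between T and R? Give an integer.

3

One shortest route is T – W – S – R, which uses 3 edges, and at distance 2 from T we only reach {S, Y}, which does not include R. So d(T,R) = 3.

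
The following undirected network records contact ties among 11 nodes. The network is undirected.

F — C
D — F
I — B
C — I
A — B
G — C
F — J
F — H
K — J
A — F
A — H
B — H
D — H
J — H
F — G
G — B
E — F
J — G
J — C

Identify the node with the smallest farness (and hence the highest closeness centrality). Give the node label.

Farness (sum of distances to all others) for each node — A:18, B:18, C:16, D:20, E:22, F:13, G:16, H:15, I:21, J:15, K:24.
The smallest farness is 13, for F, so F has the highest closeness.

F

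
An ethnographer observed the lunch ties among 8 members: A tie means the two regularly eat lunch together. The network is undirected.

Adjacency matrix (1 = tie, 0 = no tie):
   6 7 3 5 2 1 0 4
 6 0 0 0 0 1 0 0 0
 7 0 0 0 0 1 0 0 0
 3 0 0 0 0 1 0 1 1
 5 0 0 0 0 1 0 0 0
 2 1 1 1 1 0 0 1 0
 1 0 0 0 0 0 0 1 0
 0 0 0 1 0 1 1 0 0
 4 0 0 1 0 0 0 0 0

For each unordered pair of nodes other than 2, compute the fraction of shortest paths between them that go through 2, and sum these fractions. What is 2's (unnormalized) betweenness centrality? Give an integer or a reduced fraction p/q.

Pairs whose geodesics pass through 2 — 6–7: 1; 6–3: 1; 6–5: 1; 6–1: 1; 6–0: 1; 6–4: 1; 7–3: 1; 7–5: 1; 7–1: 1; 7–0: 1; 7–4: 1; 3–5: 1; 5–1: 1; 5–0: 1 … (+1 more pairs).
All other pairs contribute 0.
Summing the contributions gives betweenness(2) = 15.

15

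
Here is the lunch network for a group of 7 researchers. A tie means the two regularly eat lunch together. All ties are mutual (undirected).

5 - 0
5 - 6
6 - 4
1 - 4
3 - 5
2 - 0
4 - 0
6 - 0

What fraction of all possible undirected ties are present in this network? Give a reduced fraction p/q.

There are 8 edges and 7 nodes, so the maximum possible is C(7,2) = 21.
Density = 8/21.

8/21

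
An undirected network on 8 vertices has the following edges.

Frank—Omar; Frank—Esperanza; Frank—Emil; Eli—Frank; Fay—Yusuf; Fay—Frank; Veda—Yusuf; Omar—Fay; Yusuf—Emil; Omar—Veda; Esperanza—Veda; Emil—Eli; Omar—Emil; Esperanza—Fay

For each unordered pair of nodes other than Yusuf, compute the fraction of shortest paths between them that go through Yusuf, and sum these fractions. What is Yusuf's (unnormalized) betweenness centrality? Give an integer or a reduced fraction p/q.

Pairs whose geodesics pass through Yusuf — Eli–Veda: 1/4; Emil–Veda: 1/2; Emil–Fay: 1/3; Veda–Fay: 1/3.
All other pairs contribute 0.
Summing the contributions gives betweenness(Yusuf) = 17/12.

17/12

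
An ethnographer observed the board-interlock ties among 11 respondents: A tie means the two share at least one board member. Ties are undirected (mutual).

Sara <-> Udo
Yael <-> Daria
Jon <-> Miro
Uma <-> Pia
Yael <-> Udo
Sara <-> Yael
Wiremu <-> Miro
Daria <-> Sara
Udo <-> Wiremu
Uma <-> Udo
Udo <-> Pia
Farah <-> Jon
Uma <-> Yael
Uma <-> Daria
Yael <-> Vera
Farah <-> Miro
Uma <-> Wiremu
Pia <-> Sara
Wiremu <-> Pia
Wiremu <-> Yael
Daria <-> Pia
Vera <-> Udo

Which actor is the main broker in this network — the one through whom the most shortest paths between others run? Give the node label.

Wiremu

Unnormalized betweenness of each node: Daria:9/20, Farah:0, Jon:0, Miro:16, Pia:19/6, Sara:9/20, Udo:347/60, Uma:107/60, Vera:0, Wiremu:106/5, Yael:43/6.
Wiremu has the largest value, 106/5, making it the main broker — the node through which the most shortest paths run.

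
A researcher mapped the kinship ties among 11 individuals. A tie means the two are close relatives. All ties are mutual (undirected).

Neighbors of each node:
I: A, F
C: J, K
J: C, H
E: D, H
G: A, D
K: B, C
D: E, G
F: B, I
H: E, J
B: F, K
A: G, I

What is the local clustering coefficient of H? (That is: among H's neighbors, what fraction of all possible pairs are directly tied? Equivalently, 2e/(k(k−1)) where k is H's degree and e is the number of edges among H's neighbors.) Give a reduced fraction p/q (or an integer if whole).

H's neighbors: E and J (k = 2).
Possible neighbor pairs: C(2,2) = 1. Edges among them: none → e = 0.
Clustering(H) = 0/1.

0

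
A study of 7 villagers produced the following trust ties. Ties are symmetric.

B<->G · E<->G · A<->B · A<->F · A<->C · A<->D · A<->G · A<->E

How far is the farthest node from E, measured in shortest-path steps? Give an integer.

2

Distances from E: A:1, B:2, C:2, D:2, F:2, G:1.
The largest is 2 (to B, F, C, and D), so the eccentricity of E is 2.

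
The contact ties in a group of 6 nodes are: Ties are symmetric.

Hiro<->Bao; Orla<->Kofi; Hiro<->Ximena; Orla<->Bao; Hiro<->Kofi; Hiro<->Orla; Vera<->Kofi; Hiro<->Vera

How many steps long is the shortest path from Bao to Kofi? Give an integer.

2

One shortest route is Bao – Hiro – Kofi, which uses 2 edges, and Bao and Kofi are not directly tied, so nothing shorter exists. So d(Bao,Kofi) = 2.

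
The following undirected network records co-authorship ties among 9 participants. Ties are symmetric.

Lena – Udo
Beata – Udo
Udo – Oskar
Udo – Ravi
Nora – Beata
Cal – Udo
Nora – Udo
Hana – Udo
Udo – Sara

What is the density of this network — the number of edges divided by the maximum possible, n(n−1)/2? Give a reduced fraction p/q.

There are 9 edges and 9 nodes, so the maximum possible is C(9,2) = 36.
Density = 9/36 = 1/4.

1/4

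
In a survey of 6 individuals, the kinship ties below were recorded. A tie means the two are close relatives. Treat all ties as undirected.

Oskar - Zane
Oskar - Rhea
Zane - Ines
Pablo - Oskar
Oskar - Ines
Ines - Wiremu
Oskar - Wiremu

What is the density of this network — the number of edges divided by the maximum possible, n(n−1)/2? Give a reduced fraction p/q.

There are 7 edges and 6 nodes, so the maximum possible is C(6,2) = 15.
Density = 7/15.

7/15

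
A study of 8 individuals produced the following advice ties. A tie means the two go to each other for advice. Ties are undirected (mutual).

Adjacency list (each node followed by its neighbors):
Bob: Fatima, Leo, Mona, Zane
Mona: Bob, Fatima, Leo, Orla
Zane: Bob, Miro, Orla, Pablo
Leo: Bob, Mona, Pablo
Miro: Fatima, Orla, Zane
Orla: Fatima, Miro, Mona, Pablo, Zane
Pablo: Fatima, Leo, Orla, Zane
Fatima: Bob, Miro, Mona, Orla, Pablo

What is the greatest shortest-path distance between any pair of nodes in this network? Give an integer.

3

Eccentricity of each node (its greatest distance to any other): Bob:2, Fatima:2, Leo:3, Miro:3, Mona:2, Orla:2, Pablo:2, Zane:2.
The maximum eccentricity is 3, realized for instance by the pair Leo–Miro via Leo – Mona – Fatima – Miro. So the diameter is 3.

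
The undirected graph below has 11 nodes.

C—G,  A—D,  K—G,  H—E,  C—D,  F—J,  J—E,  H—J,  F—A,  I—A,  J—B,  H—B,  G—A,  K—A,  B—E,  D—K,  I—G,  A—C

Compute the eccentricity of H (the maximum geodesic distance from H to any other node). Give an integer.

4

Distances from H: A:3, B:1, C:4, D:4, E:1, F:2, G:4, I:4, J:1, K:4.
The largest is 4 (to D, K, C, G, and I), so the eccentricity of H is 4.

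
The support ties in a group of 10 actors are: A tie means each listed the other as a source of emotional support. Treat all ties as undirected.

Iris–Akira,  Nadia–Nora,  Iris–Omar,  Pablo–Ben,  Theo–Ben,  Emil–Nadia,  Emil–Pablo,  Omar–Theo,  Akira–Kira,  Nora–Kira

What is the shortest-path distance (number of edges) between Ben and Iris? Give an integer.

3

One shortest route is Ben – Theo – Omar – Iris, which uses 3 edges, and at distance 2 from Ben we only reach {Emil, Omar}, which does not include Iris. So d(Ben,Iris) = 3.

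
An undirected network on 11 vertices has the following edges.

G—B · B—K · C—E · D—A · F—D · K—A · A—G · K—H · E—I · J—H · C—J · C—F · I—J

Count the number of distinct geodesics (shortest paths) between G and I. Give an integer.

2

The shortest distance is 5. The length-5 paths are: G–B–K–H–J–I; G–A–K–H–J–I.
That gives 2 distinct shortest paths.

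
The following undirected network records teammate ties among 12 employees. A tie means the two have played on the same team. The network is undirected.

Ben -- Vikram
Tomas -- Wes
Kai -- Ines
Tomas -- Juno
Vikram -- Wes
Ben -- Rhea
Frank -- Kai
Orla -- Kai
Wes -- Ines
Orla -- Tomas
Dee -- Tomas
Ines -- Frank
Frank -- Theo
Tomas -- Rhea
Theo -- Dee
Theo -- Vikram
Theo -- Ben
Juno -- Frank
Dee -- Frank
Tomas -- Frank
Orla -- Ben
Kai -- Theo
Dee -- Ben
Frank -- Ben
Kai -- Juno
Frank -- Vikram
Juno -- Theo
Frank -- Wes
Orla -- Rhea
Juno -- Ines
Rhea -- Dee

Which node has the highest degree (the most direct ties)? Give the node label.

Frank

Degrees — Ben:6, Dee:5, Frank:9, Ines:4, Juno:5, Kai:5, Orla:4, Rhea:4, Theo:6, Tomas:6, Vikram:4, Wes:4.
The maximum is 9, attained only by Frank.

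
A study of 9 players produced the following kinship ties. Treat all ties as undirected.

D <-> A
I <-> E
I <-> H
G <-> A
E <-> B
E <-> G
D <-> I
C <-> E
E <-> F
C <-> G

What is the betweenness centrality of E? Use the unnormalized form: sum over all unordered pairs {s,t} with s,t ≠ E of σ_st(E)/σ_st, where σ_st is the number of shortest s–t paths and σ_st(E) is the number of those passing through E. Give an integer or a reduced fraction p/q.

35/2

Pairs whose geodesics pass through E — H–F: 1; H–G: 1; H–C: 1; H–B: 1; F–G: 1; F–D: 1; F–A: 1; F–C: 1; F–I: 1; F–B: 1; G–I: 1; G–B: 1; D–C: 1/2; D–B: 1 … (+4 more pairs).
All other pairs contribute 0.
Summing the contributions gives betweenness(E) = 35/2.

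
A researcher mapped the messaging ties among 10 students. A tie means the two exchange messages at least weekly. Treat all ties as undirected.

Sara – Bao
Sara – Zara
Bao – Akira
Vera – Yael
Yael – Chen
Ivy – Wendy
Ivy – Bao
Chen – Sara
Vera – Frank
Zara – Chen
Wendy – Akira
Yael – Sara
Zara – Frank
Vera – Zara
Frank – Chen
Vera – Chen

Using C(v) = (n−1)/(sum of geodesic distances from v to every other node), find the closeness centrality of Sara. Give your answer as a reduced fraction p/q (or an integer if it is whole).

Distances from Sara: Akira:2, Bao:1, Chen:1, Frank:2, Ivy:2, Vera:2, Wendy:3, Yael:1, Zara:1. Sum = 15.
n = 10, so closeness = 9/15 = 3/5.

3/5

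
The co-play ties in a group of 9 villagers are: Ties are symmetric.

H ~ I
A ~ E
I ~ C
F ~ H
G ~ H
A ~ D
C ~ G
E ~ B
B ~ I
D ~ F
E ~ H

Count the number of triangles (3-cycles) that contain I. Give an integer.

I's neighbors are B, C, and H, but none of them are tied to each other, so no triangle contains I.

0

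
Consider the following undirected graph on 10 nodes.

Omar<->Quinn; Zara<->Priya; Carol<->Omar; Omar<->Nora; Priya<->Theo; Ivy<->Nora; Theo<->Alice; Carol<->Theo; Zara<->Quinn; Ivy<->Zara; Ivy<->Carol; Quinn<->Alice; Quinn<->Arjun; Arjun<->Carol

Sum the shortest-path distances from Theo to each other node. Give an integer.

Distances from Theo: Alice:1, Arjun:2, Carol:1, Ivy:2, Nora:3, Omar:2, Priya:1, Quinn:2, Zara:2.
Sum = 1 + 2 + 1 + 2 + 3 + 2 + 1 + 2 + 2 = 16.

16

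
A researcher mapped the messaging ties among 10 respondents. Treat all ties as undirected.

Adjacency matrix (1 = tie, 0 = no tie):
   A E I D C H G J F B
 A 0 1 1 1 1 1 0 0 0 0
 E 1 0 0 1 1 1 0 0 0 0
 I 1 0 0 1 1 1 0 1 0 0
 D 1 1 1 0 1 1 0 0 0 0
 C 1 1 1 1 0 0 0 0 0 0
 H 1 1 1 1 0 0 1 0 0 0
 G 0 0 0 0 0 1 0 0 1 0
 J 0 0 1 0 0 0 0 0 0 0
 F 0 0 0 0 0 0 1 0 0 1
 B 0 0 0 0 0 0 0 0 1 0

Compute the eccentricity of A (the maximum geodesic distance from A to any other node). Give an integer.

Distances from A: B:4, C:1, D:1, E:1, F:3, G:2, H:1, I:1, J:2.
The largest is 4 (to B), so the eccentricity of A is 4.

4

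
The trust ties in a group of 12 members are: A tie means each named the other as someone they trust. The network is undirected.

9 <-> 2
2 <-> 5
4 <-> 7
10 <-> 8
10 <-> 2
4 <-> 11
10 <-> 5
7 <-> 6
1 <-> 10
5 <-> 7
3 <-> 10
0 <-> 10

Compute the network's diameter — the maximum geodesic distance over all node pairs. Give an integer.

5

Eccentricity of each node (its greatest distance to any other): 0:5, 1:5, 2:4, 3:5, 4:4, 5:3, 6:4, 7:3, 8:5, 9:5, 10:4, 11:5.
The maximum eccentricity is 5, realized for instance by the pair 9–11 via 9 – 2 – 5 – 7 – 4 – 11. So the diameter is 5.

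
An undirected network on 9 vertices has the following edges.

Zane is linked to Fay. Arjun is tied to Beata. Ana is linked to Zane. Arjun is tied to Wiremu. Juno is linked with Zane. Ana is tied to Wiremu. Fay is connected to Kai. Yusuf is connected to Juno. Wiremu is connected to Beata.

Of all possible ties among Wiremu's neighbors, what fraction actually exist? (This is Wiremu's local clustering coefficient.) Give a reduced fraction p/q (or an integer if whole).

1/3

Wiremu's neighbors: Ana, Arjun, and Beata (k = 3).
Possible neighbor pairs: C(3,2) = 3. Edges among them: Arjun–Beata → e = 1.
Clustering(Wiremu) = 1/3.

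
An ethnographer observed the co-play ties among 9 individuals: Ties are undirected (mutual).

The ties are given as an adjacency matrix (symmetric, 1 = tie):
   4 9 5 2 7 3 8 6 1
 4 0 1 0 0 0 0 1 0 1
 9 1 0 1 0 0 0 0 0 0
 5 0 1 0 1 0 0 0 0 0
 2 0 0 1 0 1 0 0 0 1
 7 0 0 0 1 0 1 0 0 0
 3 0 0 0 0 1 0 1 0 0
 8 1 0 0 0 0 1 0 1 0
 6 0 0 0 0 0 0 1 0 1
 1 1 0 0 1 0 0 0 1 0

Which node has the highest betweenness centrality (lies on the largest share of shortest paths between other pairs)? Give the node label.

Unnormalized betweenness of each node: 1:17/3, 2:22/3, 3:7/3, 4:37/6, 5:2, 6:7/6, 7:8/3, 8:17/3, 9:2.
2 has the largest value, 22/3, making it the main broker — the node through which the most shortest paths run.

2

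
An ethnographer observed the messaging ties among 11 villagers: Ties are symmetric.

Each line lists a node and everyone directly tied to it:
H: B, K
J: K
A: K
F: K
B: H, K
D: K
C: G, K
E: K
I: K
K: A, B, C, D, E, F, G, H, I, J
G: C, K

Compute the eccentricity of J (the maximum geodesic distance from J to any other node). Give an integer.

Distances from J: A:2, B:2, C:2, D:2, E:2, F:2, G:2, H:2, I:2, K:1.
The largest is 2 (to G, B, A, D, F, H, I, C, and E), so the eccentricity of J is 2.

2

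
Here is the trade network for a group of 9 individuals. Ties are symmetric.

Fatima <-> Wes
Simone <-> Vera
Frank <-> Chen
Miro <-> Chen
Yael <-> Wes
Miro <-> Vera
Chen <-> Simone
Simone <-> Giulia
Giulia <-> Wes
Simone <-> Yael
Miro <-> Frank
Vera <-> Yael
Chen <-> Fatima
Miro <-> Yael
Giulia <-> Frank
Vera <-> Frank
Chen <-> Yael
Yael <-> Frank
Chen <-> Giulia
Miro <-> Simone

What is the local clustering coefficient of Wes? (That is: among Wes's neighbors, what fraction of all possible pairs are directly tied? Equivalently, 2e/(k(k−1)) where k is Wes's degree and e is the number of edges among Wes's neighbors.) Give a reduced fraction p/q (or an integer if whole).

Wes's neighbors: Fatima, Giulia, and Yael (k = 3).
Possible neighbor pairs: C(3,2) = 3. Edges among them: none → e = 0.
Clustering(Wes) = 0/3 = 0.

0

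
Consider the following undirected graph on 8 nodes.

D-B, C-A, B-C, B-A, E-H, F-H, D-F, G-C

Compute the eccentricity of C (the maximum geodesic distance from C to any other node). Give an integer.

Distances from C: A:1, B:1, D:2, E:5, F:3, G:1, H:4.
The largest is 5 (to E), so the eccentricity of C is 5.

5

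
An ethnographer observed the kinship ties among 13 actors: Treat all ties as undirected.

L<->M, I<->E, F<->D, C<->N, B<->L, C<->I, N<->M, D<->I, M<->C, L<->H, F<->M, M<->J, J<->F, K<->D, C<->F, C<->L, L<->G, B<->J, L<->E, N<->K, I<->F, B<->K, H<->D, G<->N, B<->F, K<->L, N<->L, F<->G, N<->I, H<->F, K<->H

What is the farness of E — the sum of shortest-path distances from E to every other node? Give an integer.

23

Distances from E: B:2, C:2, D:2, F:2, G:2, H:2, I:1, J:3, K:2, L:1, M:2, N:2.
Sum = 2 + 2 + 2 + 2 + 2 + 2 + 1 + 3 + 2 + 1 + 2 + 2 = 23.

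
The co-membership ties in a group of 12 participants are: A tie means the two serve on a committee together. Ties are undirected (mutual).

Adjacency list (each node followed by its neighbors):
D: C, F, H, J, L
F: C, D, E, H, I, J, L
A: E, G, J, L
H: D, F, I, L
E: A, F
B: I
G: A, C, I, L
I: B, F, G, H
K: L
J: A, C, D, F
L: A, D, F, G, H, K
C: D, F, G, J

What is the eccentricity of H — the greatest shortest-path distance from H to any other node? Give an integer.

Distances from H: A:2, B:2, C:2, D:1, E:2, F:1, G:2, I:1, J:2, K:2, L:1.
The largest is 2 (to G, B, E, J, C, A, and K), so the eccentricity of H is 2.

2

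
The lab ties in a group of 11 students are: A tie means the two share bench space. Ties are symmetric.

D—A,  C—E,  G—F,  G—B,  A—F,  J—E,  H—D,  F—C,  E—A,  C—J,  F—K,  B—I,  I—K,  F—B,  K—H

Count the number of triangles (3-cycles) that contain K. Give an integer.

K's neighbors are F, H, and I, but none of them are tied to each other, so no triangle contains K.

0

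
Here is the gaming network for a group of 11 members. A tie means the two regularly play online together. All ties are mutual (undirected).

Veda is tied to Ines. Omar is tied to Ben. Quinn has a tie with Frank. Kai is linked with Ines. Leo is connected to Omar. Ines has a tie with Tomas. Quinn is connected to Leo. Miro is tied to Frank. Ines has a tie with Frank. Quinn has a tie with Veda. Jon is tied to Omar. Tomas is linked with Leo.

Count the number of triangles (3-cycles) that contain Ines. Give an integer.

Ines's neighbors are Frank, Kai, Tomas, and Veda, but none of them are tied to each other, so no triangle contains Ines.

0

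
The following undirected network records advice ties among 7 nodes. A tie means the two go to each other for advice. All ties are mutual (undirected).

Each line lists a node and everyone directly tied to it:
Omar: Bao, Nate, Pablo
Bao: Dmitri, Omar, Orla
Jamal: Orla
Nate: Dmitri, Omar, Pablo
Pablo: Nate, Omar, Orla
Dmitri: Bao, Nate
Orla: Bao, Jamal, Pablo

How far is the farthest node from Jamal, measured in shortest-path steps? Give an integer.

Distances from Jamal: Bao:2, Dmitri:3, Nate:3, Omar:3, Orla:1, Pablo:2.
The largest is 3 (to Nate, Omar, and Dmitri), so the eccentricity of Jamal is 3.

3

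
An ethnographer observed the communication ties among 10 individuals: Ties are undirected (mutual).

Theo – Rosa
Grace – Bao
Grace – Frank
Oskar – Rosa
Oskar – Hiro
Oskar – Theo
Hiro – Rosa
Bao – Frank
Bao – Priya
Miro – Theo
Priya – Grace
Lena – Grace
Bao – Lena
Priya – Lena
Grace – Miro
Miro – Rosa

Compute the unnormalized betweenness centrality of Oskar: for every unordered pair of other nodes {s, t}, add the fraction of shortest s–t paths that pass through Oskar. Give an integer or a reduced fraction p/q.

1/2

Pairs whose geodesics pass through Oskar — Hiro–Theo: 1/2.
All other pairs contribute 0.
Summing the contributions gives betweenness(Oskar) = 1/2.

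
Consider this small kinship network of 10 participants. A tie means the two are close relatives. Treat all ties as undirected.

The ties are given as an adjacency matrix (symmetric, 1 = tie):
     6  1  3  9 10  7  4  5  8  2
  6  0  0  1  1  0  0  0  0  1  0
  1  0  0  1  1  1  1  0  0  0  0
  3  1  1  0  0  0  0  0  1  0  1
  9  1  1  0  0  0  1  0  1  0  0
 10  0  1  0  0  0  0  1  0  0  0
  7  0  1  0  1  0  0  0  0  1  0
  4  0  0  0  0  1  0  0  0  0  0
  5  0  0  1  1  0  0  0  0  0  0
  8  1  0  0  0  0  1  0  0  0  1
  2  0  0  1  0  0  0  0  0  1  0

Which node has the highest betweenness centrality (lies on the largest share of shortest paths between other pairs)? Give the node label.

1

Unnormalized betweenness of each node: 1:233/15, 2:3/4, 3:91/10, 4:0, 5:8/15, 6:67/30, 7:79/20, 8:12/5, 9:11/2, 10:8.
1 has the largest value, 233/15, making it the main broker — the node through which the most shortest paths run.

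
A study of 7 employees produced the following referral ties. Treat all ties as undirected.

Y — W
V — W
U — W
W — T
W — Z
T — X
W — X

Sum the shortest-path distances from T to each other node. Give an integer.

10

Distances from T: U:2, V:2, W:1, X:1, Y:2, Z:2.
Sum = 2 + 2 + 1 + 1 + 2 + 2 = 10.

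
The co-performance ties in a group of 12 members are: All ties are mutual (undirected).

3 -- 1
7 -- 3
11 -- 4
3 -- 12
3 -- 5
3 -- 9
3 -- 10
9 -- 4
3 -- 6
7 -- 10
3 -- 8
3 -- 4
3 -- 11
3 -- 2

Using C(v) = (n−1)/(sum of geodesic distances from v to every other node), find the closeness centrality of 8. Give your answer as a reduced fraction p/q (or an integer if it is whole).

11/21

Distances from 8: 1:2, 2:2, 3:1, 4:2, 5:2, 6:2, 7:2, 9:2, 10:2, 11:2, 12:2. Sum = 21.
n = 12, so closeness = 11/21.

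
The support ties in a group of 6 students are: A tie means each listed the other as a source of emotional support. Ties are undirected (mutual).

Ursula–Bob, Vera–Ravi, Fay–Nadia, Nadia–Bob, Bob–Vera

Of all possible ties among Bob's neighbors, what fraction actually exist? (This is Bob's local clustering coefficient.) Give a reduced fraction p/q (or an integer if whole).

Bob's neighbors: Nadia, Ursula, and Vera (k = 3).
Possible neighbor pairs: C(3,2) = 3. Edges among them: none → e = 0.
Clustering(Bob) = 0/3 = 0.

0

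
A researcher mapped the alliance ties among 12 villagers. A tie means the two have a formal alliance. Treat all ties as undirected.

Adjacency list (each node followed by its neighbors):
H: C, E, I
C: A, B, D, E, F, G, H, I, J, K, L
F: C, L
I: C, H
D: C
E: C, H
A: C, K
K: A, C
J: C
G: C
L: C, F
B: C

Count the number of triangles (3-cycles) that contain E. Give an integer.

1

E's neighbors: C and H.
Neighbor pairs that are themselves tied: E–C–H. Each forms one triangle with E, for 1 in total.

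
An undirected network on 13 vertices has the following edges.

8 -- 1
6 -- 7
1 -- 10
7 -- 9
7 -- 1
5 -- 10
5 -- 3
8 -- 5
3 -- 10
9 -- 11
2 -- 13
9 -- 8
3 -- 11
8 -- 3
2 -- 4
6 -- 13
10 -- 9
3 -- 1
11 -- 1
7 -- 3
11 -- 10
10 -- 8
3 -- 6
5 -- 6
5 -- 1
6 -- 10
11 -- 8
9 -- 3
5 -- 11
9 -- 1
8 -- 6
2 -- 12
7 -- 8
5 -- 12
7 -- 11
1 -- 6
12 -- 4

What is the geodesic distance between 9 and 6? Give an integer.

2

One shortest route is 9 – 8 – 6, which uses 2 edges, and 9 and 6 are not directly tied, so nothing shorter exists. So d(9,6) = 2.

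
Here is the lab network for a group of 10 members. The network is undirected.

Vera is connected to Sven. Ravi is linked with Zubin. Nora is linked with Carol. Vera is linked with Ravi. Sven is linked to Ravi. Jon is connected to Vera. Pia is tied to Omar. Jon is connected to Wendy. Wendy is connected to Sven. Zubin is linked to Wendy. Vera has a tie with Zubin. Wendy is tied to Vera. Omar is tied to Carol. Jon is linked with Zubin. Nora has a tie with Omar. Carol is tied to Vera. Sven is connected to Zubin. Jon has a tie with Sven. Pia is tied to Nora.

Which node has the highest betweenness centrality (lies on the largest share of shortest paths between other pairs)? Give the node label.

Vera

Unnormalized betweenness of each node: Carol:18, Jon:0, Nora:7/2, Omar:7/2, Pia:0, Ravi:0, Sven:2/3, Vera:62/3, Wendy:0, Zubin:2/3.
Vera has the largest value, 62/3, making it the main broker — the node through which the most shortest paths run.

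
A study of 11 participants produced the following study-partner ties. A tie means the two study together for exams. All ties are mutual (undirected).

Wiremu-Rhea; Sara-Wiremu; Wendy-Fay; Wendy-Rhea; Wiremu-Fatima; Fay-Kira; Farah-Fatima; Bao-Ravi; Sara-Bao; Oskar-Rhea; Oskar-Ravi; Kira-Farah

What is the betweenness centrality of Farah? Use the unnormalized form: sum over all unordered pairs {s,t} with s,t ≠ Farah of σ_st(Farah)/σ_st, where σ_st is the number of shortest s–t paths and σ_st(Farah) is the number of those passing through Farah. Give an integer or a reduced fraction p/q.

5

Pairs whose geodesics pass through Farah — Fay–Fatima: 1; Bao–Kira: 1; Sara–Kira: 1; Wiremu–Kira: 1; Fatima–Kira: 1.
All other pairs contribute 0.
Summing the contributions gives betweenness(Farah) = 5.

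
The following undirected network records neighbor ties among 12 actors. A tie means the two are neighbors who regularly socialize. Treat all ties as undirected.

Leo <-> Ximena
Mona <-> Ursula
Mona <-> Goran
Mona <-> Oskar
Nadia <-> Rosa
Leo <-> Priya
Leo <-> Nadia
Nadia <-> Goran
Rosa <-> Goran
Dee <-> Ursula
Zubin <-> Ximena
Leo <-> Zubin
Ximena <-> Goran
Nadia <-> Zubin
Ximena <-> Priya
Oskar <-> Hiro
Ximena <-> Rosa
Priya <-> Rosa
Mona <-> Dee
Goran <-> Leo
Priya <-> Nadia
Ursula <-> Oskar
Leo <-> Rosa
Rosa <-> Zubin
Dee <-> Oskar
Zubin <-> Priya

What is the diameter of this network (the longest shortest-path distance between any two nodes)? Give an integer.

5

Eccentricity of each node (its greatest distance to any other): Dee:4, Goran:3, Hiro:5, Leo:4, Mona:3, Nadia:4, Oskar:4, Priya:5, Rosa:4, Ursula:4, Ximena:4, Zubin:5.
The maximum eccentricity is 5, realized for instance by the pair Zubin–Hiro via Zubin – Leo – Goran – Mona – Oskar – Hiro. So the diameter is 5.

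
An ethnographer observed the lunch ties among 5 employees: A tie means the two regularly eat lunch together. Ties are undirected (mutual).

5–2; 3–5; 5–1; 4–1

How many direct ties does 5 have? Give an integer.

5 is directly tied to 1, 2, and 3. That is 3 neighbors, so the degree of 5 is 3.

3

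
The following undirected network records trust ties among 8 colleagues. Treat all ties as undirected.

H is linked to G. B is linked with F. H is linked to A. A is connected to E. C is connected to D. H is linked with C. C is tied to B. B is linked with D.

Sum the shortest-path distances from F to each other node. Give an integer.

21

Distances from F: A:4, B:1, C:2, D:2, E:5, G:4, H:3.
Sum = 4 + 1 + 2 + 2 + 5 + 4 + 3 = 21.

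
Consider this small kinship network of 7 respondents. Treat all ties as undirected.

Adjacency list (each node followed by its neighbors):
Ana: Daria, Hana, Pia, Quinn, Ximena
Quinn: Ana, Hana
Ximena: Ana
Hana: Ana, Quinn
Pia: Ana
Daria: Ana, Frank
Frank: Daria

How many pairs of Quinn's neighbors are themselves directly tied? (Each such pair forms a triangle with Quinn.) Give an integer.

Quinn's neighbors: Ana and Hana.
Neighbor pairs that are themselves tied: Quinn–Ana–Hana. Each forms one triangle with Quinn, for 1 in total.

1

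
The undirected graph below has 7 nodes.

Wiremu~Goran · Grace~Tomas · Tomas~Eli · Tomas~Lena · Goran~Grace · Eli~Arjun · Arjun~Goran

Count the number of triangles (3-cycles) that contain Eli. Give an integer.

0

Eli's neighbors are Arjun and Tomas, but none of them are tied to each other, so no triangle contains Eli.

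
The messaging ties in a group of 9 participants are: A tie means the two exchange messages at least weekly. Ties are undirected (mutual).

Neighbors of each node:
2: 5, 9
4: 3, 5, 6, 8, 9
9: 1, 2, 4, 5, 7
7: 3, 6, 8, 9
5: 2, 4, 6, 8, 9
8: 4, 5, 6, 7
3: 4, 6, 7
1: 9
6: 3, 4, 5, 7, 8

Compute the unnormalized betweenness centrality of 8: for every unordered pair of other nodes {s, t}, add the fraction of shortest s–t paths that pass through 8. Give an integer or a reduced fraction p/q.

Pairs whose geodesics pass through 8 — 7–5: 1/3; 7–4: 1/4.
All other pairs contribute 0.
Summing the contributions gives betweenness(8) = 7/12.

7/12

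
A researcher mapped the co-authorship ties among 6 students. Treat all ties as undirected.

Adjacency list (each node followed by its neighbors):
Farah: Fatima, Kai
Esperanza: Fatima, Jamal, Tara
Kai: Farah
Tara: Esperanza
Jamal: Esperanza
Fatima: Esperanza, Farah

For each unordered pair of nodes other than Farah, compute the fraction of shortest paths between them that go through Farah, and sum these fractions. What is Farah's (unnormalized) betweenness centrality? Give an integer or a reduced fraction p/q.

Pairs whose geodesics pass through Farah — Tara–Kai: 1; Fatima–Kai: 1; Kai–Esperanza: 1; Kai–Jamal: 1.
All other pairs contribute 0.
Summing the contributions gives betweenness(Farah) = 4.

4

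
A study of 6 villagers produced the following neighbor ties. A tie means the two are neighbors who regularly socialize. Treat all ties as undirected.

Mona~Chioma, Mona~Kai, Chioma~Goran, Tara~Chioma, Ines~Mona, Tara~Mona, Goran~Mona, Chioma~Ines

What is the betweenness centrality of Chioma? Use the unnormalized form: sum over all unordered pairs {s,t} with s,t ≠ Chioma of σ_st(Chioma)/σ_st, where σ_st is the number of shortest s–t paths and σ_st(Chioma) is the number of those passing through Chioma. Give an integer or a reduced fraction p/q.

3/2

Pairs whose geodesics pass through Chioma — Goran–Tara: 1/2; Goran–Ines: 1/2; Tara–Ines: 1/2.
All other pairs contribute 0.
Summing the contributions gives betweenness(Chioma) = 3/2.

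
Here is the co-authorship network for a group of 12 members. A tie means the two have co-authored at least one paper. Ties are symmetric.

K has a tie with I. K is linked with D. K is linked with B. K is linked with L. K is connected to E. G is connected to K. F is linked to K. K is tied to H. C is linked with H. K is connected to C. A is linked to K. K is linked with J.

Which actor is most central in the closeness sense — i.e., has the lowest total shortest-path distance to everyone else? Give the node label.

K

Farness (sum of distances to all others) for each node — A:21, B:21, C:20, D:21, E:21, F:21, G:21, H:20, I:21, J:21, K:11, L:21.
The smallest farness is 11, for K, so K has the highest closeness.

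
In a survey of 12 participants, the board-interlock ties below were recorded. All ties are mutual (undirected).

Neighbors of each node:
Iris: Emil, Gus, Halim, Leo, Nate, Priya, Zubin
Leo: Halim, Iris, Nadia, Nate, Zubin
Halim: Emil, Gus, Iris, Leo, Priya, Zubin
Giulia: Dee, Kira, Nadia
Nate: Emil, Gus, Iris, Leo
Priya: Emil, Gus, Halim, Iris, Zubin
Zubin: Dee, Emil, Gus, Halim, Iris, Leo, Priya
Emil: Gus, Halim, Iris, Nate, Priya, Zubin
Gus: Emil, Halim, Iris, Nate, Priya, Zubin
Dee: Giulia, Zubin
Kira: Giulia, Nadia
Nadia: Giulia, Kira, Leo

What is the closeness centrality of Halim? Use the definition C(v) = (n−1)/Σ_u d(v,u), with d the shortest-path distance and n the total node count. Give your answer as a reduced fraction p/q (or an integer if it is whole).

11/18

Distances from Halim: Dee:2, Emil:1, Giulia:3, Gus:1, Iris:1, Kira:3, Leo:1, Nadia:2, Nate:2, Priya:1, Zubin:1. Sum = 18.
n = 12, so closeness = 11/18.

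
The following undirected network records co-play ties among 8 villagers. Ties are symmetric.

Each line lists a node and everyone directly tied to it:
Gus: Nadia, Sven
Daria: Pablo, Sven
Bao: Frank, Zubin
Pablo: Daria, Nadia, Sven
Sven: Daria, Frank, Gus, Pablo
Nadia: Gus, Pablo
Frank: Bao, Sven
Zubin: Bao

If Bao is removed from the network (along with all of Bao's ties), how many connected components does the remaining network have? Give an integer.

2

Without Bao, the remaining ties split the others into: {Daria, Frank, Gus, Nadia, Pablo, Sven}; {Zubin}.
That's 2 separate components.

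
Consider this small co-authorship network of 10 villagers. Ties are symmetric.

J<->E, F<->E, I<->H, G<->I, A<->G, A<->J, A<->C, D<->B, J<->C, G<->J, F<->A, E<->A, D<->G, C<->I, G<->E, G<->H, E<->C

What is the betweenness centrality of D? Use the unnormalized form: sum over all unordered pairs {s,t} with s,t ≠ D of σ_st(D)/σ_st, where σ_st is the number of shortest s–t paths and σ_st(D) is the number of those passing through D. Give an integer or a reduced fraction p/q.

Pairs whose geodesics pass through D — C–B: 4/4; I–B: 1; F–B: 2/2; B–H: 1; B–G: 1; B–E: 1; B–A: 1; B–J: 1.
All other pairs contribute 0.
Summing the contributions gives betweenness(D) = 8.

8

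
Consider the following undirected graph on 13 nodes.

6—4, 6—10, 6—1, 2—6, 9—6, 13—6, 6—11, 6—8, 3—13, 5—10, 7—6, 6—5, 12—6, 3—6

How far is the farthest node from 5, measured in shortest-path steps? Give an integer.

Distances from 5: 1:2, 2:2, 3:2, 4:2, 6:1, 7:2, 8:2, 9:2, 10:1, 11:2, 12:2, 13:2.
The largest is 2 (to 4, 12, 8, 3, 9, 1, 2, 13, 11, and 7), so the eccentricity of 5 is 2.

2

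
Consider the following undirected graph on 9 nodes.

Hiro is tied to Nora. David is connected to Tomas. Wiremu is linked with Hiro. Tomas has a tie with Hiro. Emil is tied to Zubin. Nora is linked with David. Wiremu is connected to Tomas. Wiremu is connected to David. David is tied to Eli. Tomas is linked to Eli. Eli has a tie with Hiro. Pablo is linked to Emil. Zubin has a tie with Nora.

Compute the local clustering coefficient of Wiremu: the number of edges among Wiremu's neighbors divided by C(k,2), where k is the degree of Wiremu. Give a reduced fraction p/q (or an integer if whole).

Wiremu's neighbors: David, Hiro, and Tomas (k = 3).
Possible neighbor pairs: C(3,2) = 3. Edges among them: David–Tomas, Hiro–Tomas → e = 2.
Clustering(Wiremu) = 2/3.

2/3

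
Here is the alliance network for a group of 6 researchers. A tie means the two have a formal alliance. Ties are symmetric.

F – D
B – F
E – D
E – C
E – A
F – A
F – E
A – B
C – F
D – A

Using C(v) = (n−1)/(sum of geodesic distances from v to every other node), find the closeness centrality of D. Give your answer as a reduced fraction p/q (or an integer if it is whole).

5/7

Distances from D: A:1, B:2, C:2, E:1, F:1. Sum = 7.
n = 6, so closeness = 5/7.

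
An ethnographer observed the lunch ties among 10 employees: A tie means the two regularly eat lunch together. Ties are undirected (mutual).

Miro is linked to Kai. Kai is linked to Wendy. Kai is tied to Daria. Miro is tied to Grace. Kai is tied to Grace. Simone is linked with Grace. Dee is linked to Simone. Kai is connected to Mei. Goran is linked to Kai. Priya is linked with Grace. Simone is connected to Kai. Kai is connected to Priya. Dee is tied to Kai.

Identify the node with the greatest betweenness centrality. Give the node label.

Kai

Unnormalized betweenness of each node: Daria:0, Dee:0, Goran:0, Grace:3/2, Kai:30, Mei:0, Miro:0, Priya:0, Simone:1/2, Wendy:0.
Kai has the largest value, 30, making it the main broker — the node through which the most shortest paths run.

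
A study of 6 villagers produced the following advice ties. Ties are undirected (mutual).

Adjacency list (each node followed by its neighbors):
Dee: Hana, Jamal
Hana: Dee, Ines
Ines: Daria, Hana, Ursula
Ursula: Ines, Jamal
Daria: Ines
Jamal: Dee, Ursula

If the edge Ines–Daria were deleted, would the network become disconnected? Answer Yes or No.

Without the Ines–Daria edge there is no alternate route between Ines and Daria, so the network disconnects. It is a bridge.

Yes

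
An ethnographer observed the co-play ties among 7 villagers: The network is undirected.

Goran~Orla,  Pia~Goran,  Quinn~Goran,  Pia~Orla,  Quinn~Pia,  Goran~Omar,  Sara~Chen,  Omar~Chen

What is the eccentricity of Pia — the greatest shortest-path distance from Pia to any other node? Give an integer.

Distances from Pia: Chen:3, Goran:1, Omar:2, Orla:1, Quinn:1, Sara:4.
The largest is 4 (to Sara), so the eccentricity of Pia is 4.

4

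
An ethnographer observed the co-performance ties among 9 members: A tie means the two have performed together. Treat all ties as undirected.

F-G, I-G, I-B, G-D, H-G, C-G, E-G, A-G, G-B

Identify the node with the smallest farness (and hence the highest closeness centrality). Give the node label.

Farness (sum of distances to all others) for each node — A:15, B:14, C:15, D:15, E:15, F:15, G:8, H:15, I:14.
The smallest farness is 8, for G, so G has the highest closeness.

G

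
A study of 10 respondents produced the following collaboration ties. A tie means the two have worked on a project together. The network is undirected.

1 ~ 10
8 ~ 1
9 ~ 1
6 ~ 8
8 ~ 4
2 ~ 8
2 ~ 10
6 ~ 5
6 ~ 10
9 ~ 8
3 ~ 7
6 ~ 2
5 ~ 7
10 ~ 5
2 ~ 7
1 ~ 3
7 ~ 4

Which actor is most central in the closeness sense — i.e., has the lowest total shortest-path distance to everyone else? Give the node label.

Farness (sum of distances to all others) for each node — 1:14, 2:14, 3:17, 4:17, 5:16, 6:15, 7:15, 8:13, 9:18, 10:15.
The smallest farness is 13, for 8, so 8 has the highest closeness.

8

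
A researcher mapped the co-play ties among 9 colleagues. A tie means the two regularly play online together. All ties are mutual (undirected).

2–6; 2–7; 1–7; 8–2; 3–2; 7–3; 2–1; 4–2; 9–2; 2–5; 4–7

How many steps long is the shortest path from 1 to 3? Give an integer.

One shortest route is 1 – 2 – 3, which uses 2 edges, and 1 and 3 are not directly tied, so nothing shorter exists. So d(1,3) = 2.

2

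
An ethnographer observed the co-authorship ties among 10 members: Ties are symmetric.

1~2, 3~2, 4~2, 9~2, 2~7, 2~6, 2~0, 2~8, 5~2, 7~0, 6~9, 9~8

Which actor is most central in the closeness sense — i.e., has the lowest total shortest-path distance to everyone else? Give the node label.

2

Farness (sum of distances to all others) for each node — 0:16, 1:17, 2:9, 3:17, 4:17, 5:17, 6:16, 7:16, 8:16, 9:15.
The smallest farness is 9, for 2, so 2 has the highest closeness.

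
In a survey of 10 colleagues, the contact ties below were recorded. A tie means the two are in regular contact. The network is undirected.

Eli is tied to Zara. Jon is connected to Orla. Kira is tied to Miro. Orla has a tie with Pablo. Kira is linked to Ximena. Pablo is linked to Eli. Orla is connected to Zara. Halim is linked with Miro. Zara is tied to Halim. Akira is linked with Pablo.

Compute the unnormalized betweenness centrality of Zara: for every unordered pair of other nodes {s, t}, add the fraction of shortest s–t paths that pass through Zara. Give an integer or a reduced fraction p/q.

21

Pairs whose geodesics pass through Zara — Halim–Pablo: 2/2; Halim–Orla: 1; Halim–Akira: 2/2; Halim–Jon: 1; Halim–Eli: 1; Pablo–Miro: 2/2; Pablo–Kira: 2/2; Pablo–Ximena: 2/2; Orla–Miro: 1; Orla–Kira: 1; Orla–Ximena: 1; Orla–Eli: 1/2; Miro–Akira: 2/2; Miro–Jon: 1 … (+8 more pairs).
All other pairs contribute 0.
Summing the contributions gives betweenness(Zara) = 21.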